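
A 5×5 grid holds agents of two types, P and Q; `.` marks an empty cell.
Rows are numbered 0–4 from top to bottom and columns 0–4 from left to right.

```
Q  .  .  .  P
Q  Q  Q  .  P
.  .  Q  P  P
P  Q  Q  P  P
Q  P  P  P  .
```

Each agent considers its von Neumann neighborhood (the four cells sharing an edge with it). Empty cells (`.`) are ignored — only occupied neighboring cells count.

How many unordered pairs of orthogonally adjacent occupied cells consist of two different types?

Scan each occupied cell's neighbors to the right and below so each pair is counted once.
From row 0: 0 unlike of 2 pairs (running 0/2).
From row 1: 0 unlike of 4 pairs (running 0/6).
From row 2: 1 unlike of 5 pairs (running 1/11).
From row 3: 5 unlike of 8 pairs (running 6/19).
From row 4: 1 unlike of 3 pairs (running 7/22).
Total adjacent occupied pairs: 22; unlike-type pairs: 7.

7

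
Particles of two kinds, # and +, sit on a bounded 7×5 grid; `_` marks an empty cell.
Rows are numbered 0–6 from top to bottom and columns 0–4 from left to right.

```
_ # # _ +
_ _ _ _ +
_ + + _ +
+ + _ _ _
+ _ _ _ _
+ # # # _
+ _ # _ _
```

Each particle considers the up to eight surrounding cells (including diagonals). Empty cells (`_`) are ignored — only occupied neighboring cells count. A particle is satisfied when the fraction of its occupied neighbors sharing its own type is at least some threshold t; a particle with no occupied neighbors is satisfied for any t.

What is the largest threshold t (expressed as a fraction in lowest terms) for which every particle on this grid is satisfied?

2/5

Row 0: (0,1)# 1/1 · (0,2)# 1/1 · (0,4)+ 1/1
Row 1: (1,4)+ 2/2
Row 2: (2,1)+ 3/3 · (2,2)+ 2/2 · (2,4)+ 1/1
Row 3: (3,0)+ 3/3 · (3,1)+ 4/4
Row 4: (4,0)+ 3/4
Row 5: (5,0)+ 2/3 · (5,1)# 2/5 · (5,2)# 3/3 · (5,3)# 2/2
Row 6: (6,0)+ 1/2 · (6,2)# 3/3
The smallest same-type fraction is 2/5 at (5,1), which reduces to 2/5. Any threshold above that leaves this particle unsatisfied.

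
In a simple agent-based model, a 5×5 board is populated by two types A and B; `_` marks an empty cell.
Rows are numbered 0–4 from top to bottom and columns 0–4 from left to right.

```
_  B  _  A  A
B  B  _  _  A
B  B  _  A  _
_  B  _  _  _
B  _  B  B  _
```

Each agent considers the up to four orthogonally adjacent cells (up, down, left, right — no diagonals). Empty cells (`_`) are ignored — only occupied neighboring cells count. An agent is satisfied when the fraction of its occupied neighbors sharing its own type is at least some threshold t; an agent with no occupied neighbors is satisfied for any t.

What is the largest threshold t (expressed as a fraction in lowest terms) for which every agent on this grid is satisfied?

Row 0: (0,1)B 1/1 · (0,3)A 1/1 · (0,4)A 2/2
Row 1: (1,0)B 2/2 · (1,1)B 3/3 · (1,4)A 1/1
Row 2: (2,0)B 2/2 · (2,1)B 3/3 · (2,3)A — no occupied neighbors
Row 3: (3,1)B 1/1
Row 4: (4,0)B — no occupied neighbors · (4,2)B 1/1 · (4,3)B 1/1
The smallest same-type fraction is 1/1 at (0,1), which reduces to 1/1. Any threshold above that leaves this agent unsatisfied.

1/1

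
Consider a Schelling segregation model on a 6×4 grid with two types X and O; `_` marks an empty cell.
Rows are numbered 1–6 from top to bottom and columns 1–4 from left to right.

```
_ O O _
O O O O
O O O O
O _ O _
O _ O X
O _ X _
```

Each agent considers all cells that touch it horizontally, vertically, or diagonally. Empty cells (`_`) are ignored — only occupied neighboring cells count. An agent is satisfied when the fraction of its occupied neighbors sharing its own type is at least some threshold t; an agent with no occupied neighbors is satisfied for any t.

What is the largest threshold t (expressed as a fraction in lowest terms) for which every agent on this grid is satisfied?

(1,2)O 4/4
(1,3)O 4/4
(2,1)O 4/4
(2,2)O 7/7
(2,3)O 7/7
(2,4)O 4/4
(3,1)O 4/4
(3,2)O 7/7
(3,3)O 6/6
(3,4)O 4/4
(4,1)O 3/3
(4,3)O 4/5
(5,1)O 2/2
(5,3)O 1/3
(5,4)X 1/3
(6,1)O 1/1
(6,3)X 1/2
The smallest same-type fraction is 1/3 at (5,3), which reduces to 1/3. Any threshold above that leaves this agent unsatisfied.

1/3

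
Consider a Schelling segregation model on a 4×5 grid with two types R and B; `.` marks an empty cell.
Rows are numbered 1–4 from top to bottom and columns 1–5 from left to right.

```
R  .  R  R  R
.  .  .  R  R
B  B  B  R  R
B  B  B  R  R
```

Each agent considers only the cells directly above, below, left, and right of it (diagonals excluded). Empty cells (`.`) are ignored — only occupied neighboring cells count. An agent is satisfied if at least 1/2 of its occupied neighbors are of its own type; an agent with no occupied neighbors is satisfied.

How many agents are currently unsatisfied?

Row 1: (1,1)R 0/0 satisfied · (1,3)R 1/1 satisfied · (1,4)R 3/3 satisfied · (1,5)R 2/2 satisfied
Row 2: (2,4)R 3/3 satisfied · (2,5)R 3/3 satisfied
Row 3: (3,1)B 2/2 satisfied · (3,2)B 3/3 satisfied · (3,3)B 2/3 satisfied · (3,4)R 3/4 satisfied · (3,5)R 3/3 satisfied
Row 4: (4,1)B 2/2 satisfied · (4,2)B 3/3 satisfied · (4,3)B 2/3 satisfied · (4,4)R 2/3 satisfied · (4,5)R 2/2 satisfied
Every one meets the threshold.

0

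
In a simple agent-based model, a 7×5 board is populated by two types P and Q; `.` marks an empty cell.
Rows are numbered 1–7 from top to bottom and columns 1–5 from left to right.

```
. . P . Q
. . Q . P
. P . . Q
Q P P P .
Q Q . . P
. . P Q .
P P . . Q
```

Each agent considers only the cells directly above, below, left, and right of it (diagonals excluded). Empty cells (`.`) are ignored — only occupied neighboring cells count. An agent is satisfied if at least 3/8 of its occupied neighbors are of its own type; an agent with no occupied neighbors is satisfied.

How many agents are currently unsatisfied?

7

(1,3)P 0/1 unhappy
(1,5)Q 0/1 unhappy
(2,3)Q 0/1 unhappy
(2,5)P 0/2 unhappy
(3,2)P 1/1 ok
(3,5)Q 0/1 unhappy
(4,1)Q 1/2 ok
(4,2)P 2/4 ok
(4,3)P 2/2 ok
(4,4)P 1/1 ok
(5,1)Q 2/2 ok
(5,2)Q 1/2 ok
(5,5)P 0/0 ok
(6,3)P 0/1 unhappy
(6,4)Q 0/1 unhappy
(7,1)P 1/1 ok
(7,2)P 1/1 ok
(7,5)Q 0/0 ok
Unsatisfied: (1,3), (1,5), (2,3), (2,5), (3,5), (6,3), (6,4) — 7 in total.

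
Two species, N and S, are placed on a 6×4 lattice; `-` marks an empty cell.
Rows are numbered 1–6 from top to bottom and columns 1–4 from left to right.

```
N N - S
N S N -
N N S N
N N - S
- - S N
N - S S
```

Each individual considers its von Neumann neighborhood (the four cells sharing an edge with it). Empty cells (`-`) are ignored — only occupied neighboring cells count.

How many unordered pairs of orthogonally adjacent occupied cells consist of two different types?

Scan each occupied cell's neighbors to the right and below so each pair is counted once.
Row 1: N(1,1)–N(1,2)= N(1,1)–N(2,1)= N(1,2)–S(2,2)≠  → 1/3 unlike.
Row 2: N(2,1)–S(2,2)≠ N(2,1)–N(3,1)= S(2,2)–N(2,3)≠ S(2,2)–N(3,2)≠ N(2,3)–S(3,3)≠  → 4/5 unlike.
Row 3: N(3,1)–N(3,2)= N(3,1)–N(4,1)= N(3,2)–S(3,3)≠ N(3,2)–N(4,2)= S(3,3)–N(3,4)≠ N(3,4)–S(4,4)≠  → 3/6 unlike.
Row 4: N(4,1)–N(4,2)= S(4,4)–N(5,4)≠  → 1/2 unlike.
Row 5: S(5,3)–N(5,4)≠ S(5,3)–S(6,3)= N(5,4)–S(6,4)≠  → 2/3 unlike.
Row 6: S(6,3)–S(6,4)=  → 0/1 unlike.
Total adjacent occupied pairs: 20; unlike-type pairs: 11.

11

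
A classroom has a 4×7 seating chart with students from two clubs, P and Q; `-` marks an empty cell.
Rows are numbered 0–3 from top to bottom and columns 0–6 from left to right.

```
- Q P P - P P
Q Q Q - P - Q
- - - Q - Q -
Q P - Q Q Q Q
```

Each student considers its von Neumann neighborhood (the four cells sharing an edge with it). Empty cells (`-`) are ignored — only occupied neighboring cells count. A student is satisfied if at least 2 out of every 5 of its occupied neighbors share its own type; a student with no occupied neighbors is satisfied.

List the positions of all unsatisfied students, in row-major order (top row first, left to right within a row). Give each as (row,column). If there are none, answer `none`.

(0,1)Q 1/2 ok
(0,2)P 1/3 unhappy
(0,3)P 1/1 ok
(0,5)P 1/1 ok
(0,6)P 1/2 ok
(1,0)Q 1/1 ok
(1,1)Q 3/3 ok
(1,2)Q 1/2 ok
(1,4)P 0/0 ok
(1,6)Q 0/1 unhappy
(2,3)Q 1/1 ok
(2,5)Q 1/1 ok
(3,0)Q 0/1 unhappy
(3,1)P 0/1 unhappy
(3,3)Q 2/2 ok
(3,4)Q 2/2 ok
(3,5)Q 3/3 ok
(3,6)Q 1/1 ok

(0,2), (1,6), (3,0), (3,1)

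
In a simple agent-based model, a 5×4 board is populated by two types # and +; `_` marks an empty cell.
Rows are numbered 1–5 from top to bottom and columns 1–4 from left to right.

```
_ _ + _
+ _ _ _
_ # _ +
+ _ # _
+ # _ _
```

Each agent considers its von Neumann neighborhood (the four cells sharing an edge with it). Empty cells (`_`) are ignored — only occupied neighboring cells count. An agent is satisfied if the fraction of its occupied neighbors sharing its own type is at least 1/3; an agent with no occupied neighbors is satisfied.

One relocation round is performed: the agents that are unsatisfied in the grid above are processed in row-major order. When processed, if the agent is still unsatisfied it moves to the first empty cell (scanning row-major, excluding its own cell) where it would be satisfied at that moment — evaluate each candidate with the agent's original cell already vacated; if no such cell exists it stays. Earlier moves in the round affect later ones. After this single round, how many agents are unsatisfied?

Initially unsatisfied (in order): (5,2).
  (5,2) → (2,2).
Resulting grid:
_ _ + _
+ # _ _
_ # _ +
+ _ # _
+ _ _ _
Unsatisfied now: (2,1).

1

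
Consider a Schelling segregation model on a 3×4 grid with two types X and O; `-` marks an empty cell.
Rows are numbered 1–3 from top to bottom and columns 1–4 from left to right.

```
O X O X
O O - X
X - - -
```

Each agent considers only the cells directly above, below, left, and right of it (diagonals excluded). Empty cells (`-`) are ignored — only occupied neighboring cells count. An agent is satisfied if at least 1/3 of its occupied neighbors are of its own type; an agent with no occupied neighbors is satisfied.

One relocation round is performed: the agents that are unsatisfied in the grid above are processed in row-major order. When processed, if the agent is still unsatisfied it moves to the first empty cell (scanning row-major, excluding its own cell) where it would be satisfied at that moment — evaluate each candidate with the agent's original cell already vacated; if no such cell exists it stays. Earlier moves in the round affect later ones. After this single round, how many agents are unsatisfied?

Initially unsatisfied (in order): (1,2), (1,3), (3,1).
  (1,2) → (2,3).
  (1,3) → (1,2).
  (3,1) → (1,3).
Resulting grid:
O O X X
O O X X
- - - -
All satisfied now.

0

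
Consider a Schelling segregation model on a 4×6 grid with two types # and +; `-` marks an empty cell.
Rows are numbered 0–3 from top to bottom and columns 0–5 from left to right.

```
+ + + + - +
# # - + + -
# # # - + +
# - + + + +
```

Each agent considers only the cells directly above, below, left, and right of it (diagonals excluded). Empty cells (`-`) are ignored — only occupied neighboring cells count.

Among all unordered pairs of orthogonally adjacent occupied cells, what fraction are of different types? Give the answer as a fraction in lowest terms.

1/7

Scan each occupied cell's neighbors to the right and below so each pair is counted once.
Row 0: +(0,0)–+(0,1)= +(0,0)–#(1,0)≠ +(0,1)–+(0,2)= +(0,1)–#(1,1)≠ +(0,2)–+(0,3)= +(0,3)–+(1,3)=  → 2/6 unlike.
Row 1: #(1,0)–#(1,1)= #(1,0)–#(2,0)= #(1,1)–#(2,1)= +(1,3)–+(1,4)= +(1,4)–+(2,4)=  → 0/5 unlike.
Row 2: #(2,0)–#(2,1)= #(2,0)–#(3,0)= #(2,1)–#(2,2)= #(2,2)–+(3,2)≠ +(2,4)–+(2,5)= +(2,4)–+(3,4)= +(2,5)–+(3,5)=  → 1/7 unlike.
Row 3: +(3,2)–+(3,3)= +(3,3)–+(3,4)= +(3,4)–+(3,5)=  → 0/3 unlike.
Total adjacent occupied pairs: 21; unlike-type pairs: 3.
3/21 reduces to 1/7.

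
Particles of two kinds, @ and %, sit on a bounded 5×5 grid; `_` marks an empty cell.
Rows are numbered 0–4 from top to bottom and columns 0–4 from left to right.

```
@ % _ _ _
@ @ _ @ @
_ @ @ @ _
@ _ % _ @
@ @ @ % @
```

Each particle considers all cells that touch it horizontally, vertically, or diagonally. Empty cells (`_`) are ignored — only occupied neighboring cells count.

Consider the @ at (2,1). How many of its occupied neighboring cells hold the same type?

4

Occupied neighbors of (2,1): (1,0)=@, (1,1)=@, (2,2)=@, (3,0)=@, (3,2)=%.
Same type (@): 4 of 5.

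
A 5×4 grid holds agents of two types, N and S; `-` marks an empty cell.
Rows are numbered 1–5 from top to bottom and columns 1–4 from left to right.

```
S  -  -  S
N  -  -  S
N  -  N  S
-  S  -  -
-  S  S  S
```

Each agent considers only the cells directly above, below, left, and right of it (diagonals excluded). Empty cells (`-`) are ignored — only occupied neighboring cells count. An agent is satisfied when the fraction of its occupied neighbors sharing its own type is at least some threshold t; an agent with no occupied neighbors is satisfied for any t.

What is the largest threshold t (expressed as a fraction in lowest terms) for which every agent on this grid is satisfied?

(1,1)S 0/1
(1,4)S 1/1
(2,1)N 1/2
(2,4)S 2/2
(3,1)N 1/1
(3,3)N 0/1
(3,4)S 1/2
(4,2)S 1/1
(5,2)S 2/2
(5,3)S 2/2
(5,4)S 1/1
The smallest same-type fraction is 0/1 at (1,1), which reduces to 0/1. Any threshold above that leaves this agent unsatisfied.

0/1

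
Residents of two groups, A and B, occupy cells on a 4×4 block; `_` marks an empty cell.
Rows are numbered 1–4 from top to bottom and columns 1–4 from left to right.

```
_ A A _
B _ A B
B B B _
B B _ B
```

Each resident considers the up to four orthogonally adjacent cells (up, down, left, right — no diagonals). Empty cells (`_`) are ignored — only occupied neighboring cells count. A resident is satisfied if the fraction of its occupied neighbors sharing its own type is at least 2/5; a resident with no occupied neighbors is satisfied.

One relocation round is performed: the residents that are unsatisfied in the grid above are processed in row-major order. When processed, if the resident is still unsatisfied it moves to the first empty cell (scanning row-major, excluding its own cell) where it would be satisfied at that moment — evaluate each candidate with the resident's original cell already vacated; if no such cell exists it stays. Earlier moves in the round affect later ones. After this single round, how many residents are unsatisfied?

Initially unsatisfied (in order): (2,3), (2,4).
  (2,3) → (1,1).
  (2,4): now satisfied by earlier moves; stays.
Resulting grid:
A A A _
B _ _ B
B B B _
B B _ B
All satisfied now.

0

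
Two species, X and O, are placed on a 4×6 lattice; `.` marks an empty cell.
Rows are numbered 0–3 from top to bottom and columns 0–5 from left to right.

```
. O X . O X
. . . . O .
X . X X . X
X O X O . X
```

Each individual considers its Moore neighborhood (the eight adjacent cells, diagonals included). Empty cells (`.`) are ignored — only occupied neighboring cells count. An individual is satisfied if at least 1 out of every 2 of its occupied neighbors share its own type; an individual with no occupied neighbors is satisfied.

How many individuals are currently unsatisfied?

6

Row 0: (0,1)O 0/1 unhappy · (0,2)X 0/1 unhappy · (0,4)O 1/2 ok · (0,5)X 0/2 unhappy
Row 1: (1,4)O 1/4 unhappy
Row 2: (2,0)X 1/2 ok · (2,2)X 2/4 ok · (2,3)X 2/4 ok · (2,5)X 1/2 ok
Row 3: (3,0)X 1/2 ok · (3,1)O 0/4 unhappy · (3,2)X 2/4 ok · (3,3)O 0/3 unhappy · (3,5)X 1/1 ok
Unsatisfied: (0,1), (0,2), (0,5), (1,4), (3,1), (3,3) — 6 in total.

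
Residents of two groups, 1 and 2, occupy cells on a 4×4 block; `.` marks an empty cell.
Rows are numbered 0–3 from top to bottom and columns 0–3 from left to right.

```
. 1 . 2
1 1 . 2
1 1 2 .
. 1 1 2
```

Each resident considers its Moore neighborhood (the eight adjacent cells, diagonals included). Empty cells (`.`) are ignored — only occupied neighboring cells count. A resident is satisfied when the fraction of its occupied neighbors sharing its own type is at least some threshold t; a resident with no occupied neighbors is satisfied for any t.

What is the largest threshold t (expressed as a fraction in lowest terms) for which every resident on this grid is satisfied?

1/3

Row 0: (0,1)1 2/2 · (0,3)2 1/1
Row 1: (1,0)1 4/4 · (1,1)1 4/5 · (1,3)2 2/2
Row 2: (2,0)1 4/4 · (2,1)1 5/6 · (2,2)2 2/6
Row 3: (3,1)1 3/4 · (3,2)1 2/4 · (3,3)2 1/2
The smallest same-type fraction is 2/6 at (2,2), which reduces to 1/3. Any threshold above that leaves this resident unsatisfied.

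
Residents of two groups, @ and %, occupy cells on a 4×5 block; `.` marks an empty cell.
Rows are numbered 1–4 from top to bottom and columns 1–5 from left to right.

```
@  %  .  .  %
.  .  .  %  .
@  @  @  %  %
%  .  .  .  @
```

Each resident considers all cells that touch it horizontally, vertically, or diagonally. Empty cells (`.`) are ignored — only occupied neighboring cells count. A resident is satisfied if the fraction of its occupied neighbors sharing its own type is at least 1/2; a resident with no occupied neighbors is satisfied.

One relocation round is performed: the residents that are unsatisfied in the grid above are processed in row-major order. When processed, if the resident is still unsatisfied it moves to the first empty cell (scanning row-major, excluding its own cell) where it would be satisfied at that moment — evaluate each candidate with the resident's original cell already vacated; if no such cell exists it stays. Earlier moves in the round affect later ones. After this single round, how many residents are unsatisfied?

Initially unsatisfied (in order): (1,1), (1,2), (3,3), (4,1), (4,5).
  (1,1) → (2,1).
  (1,2) → (1,3).
  (3,3) → (1,1).
  (4,1) → (1,4).
  (4,5) → (1,2).
Resulting grid:
@ @ % % %
@ . . % .
@ @ . % %
. . . . .
All satisfied now.

0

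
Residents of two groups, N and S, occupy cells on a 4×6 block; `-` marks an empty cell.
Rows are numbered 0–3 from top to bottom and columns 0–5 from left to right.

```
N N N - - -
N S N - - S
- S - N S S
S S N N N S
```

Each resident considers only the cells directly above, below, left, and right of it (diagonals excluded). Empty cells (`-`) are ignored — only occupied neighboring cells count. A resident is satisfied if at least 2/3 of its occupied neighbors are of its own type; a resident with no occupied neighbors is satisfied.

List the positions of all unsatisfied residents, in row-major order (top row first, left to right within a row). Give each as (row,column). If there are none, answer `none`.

(1,0), (1,1), (1,2), (2,3), (2,4), (3,2), (3,4), (3,5)

(0,0)N 2/2 satisfied
(0,1)N 2/3 satisfied
(0,2)N 2/2 satisfied
(1,0)N 1/2 not
(1,1)S 1/4 not
(1,2)N 1/2 not
(1,5)S 1/1 satisfied
(2,1)S 2/2 satisfied
(2,3)N 1/2 not
(2,4)S 1/3 not
(2,5)S 3/3 satisfied
(3,0)S 1/1 satisfied
(3,1)S 2/3 satisfied
(3,2)N 1/2 not
(3,3)N 3/3 satisfied
(3,4)N 1/3 not
(3,5)S 1/2 not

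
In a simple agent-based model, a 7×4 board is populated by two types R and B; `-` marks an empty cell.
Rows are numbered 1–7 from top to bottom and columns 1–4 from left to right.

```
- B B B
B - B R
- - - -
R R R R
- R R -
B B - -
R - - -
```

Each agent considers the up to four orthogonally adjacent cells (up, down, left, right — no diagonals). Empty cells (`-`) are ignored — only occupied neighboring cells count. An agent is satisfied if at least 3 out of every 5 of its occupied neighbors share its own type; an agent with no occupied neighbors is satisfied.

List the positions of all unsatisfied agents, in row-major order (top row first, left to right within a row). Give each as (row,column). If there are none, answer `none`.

(1,4), (2,3), (2,4), (6,1), (6,2), (7,1)

Row 1: (1,2)B 1/1 ok · (1,3)B 3/3 ok · (1,4)B 1/2 unhappy
Row 2: (2,1)B 0/0 ok · (2,3)B 1/2 unhappy · (2,4)R 0/2 unhappy
Row 4: (4,1)R 1/1 ok · (4,2)R 3/3 ok · (4,3)R 3/3 ok · (4,4)R 1/1 ok
Row 5: (5,2)R 2/3 ok · (5,3)R 2/2 ok
Row 6: (6,1)B 1/2 unhappy · (6,2)B 1/2 unhappy
Row 7: (7,1)R 0/1 unhappy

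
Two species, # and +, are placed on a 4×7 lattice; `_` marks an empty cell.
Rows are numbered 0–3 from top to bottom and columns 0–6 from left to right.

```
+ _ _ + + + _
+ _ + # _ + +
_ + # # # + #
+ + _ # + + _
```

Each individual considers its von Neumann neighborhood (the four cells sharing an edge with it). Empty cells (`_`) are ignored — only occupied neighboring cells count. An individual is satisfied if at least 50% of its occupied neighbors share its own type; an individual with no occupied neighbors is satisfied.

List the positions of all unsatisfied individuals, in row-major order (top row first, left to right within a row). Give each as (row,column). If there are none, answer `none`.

Row 0: (0,0)+ 1/1 ✓ · (0,3)+ 1/2 ✓ · (0,4)+ 2/2 ✓ · (0,5)+ 2/2 ✓
Row 1: (1,0)+ 1/1 ✓ · (1,2)+ 0/2 ✗ · (1,3)# 1/3 ✗ · (1,5)+ 3/3 ✓ · (1,6)+ 1/2 ✓
Row 2: (2,1)+ 1/2 ✓ · (2,2)# 1/3 ✗ · (2,3)# 4/4 ✓ · (2,4)# 1/3 ✗ · (2,5)+ 2/4 ✓ · (2,6)# 0/2 ✗
Row 3: (3,0)+ 1/1 ✓ · (3,1)+ 2/2 ✓ · (3,3)# 1/2 ✓ · (3,4)+ 1/3 ✗ · (3,5)+ 2/2 ✓

(1,2), (1,3), (2,2), (2,4), (2,6), (3,4)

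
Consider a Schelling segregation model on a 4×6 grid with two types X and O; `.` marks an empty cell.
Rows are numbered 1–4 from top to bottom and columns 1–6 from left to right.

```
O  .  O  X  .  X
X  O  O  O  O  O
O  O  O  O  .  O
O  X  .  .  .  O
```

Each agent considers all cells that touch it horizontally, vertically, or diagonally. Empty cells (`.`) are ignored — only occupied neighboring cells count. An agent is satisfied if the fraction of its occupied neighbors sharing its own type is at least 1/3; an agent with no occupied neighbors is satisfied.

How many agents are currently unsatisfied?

4

(1,1)O 1/2 ✓
(1,3)O 3/4 ✓
(1,4)X 0/4 ✗
(1,6)X 0/2 ✗
(2,1)X 0/4 ✗
(2,2)O 6/7 ✓
(2,3)O 6/7 ✓
(2,4)O 5/6 ✓
(2,5)O 4/6 ✓
(2,6)O 2/3 ✓
(3,1)O 3/5 ✓
(3,2)O 5/7 ✓
(3,3)O 5/6 ✓
(3,4)O 4/4 ✓
(3,6)O 3/3 ✓
(4,1)O 2/3 ✓
(4,2)X 0/4 ✗
(4,6)O 1/1 ✓
Unsatisfied: (1,4), (1,6), (2,1), (4,2) — 4 in total.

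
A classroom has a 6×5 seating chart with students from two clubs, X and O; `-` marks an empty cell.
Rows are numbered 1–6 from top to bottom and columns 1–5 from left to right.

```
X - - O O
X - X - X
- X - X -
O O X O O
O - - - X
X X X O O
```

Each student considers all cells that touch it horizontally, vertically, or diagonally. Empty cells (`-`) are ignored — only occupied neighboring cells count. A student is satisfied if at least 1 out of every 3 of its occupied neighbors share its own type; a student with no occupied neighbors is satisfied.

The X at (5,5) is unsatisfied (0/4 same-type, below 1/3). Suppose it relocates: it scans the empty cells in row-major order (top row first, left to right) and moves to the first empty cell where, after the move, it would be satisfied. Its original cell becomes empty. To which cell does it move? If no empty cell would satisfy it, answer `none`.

(1,2)

Vacating (5,5). Empty cells in order:
  (1,2): 3/3 same-type → satisfied — stop here.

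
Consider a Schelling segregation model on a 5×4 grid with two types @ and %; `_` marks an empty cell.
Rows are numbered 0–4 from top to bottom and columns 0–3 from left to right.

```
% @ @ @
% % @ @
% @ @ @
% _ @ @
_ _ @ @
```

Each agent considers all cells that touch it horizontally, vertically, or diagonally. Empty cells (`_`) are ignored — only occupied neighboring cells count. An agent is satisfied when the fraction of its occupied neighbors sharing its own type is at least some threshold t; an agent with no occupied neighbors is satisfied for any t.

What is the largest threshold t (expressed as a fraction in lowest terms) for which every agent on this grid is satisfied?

3/8

(0,0)% 2/3
(0,1)@ 2/5
(0,2)@ 4/5
(0,3)@ 3/3
(1,0)% 3/5
(1,1)% 3/8
(1,2)@ 7/8
(1,3)@ 5/5
(2,0)% 3/4
(2,1)@ 3/7
(2,2)@ 6/7
(2,3)@ 5/5
(3,0)% 1/2
(3,2)@ 6/6
(3,3)@ 5/5
(4,2)@ 3/3
(4,3)@ 3/3
The smallest same-type fraction is 3/8 at (1,1), which reduces to 3/8. Any threshold above that leaves this agent unsatisfied.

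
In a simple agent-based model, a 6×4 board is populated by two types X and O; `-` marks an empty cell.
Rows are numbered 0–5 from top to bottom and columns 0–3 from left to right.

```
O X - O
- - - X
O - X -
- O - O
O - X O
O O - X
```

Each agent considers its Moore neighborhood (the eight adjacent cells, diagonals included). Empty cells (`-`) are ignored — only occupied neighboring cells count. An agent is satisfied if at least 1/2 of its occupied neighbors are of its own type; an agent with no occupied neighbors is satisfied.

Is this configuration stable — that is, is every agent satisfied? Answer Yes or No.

Row 0: (0,0)O 0/1 not · (0,1)X 0/1 not · (0,3)O 0/1 not
Row 1: (1,3)X 1/2 satisfied
Row 2: (2,0)O 1/1 satisfied · (2,2)X 1/3 not
Row 3: (3,1)O 2/4 satisfied · (3,3)O 1/3 not
Row 4: (4,0)O 3/3 satisfied · (4,2)X 1/5 not · (4,3)O 1/3 not
Row 5: (5,0)O 2/2 satisfied · (5,1)O 2/3 satisfied · (5,3)X 1/2 satisfied
For instance (0,0) has only 0/1 same-type neighbors, below 1/2.

No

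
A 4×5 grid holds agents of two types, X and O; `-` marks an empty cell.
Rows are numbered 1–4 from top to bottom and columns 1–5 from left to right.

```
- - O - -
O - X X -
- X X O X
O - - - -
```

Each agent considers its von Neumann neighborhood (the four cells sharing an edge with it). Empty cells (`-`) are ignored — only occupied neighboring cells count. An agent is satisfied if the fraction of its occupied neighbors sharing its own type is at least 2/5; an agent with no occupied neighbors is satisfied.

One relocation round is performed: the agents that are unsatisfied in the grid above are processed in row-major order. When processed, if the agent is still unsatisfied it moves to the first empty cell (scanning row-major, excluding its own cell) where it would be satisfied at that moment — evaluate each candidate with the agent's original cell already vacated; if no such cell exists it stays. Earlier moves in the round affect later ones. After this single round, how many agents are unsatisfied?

Initially unsatisfied (in order): (1,3), (3,4), (3,5).
  (1,3) → (1,1).
  (3,4) → (1,2).
  (3,5): now satisfied by earlier moves; stays.
Resulting grid:
O O - - -
O - X X -
- X X - X
O - - - -
All satisfied now.

0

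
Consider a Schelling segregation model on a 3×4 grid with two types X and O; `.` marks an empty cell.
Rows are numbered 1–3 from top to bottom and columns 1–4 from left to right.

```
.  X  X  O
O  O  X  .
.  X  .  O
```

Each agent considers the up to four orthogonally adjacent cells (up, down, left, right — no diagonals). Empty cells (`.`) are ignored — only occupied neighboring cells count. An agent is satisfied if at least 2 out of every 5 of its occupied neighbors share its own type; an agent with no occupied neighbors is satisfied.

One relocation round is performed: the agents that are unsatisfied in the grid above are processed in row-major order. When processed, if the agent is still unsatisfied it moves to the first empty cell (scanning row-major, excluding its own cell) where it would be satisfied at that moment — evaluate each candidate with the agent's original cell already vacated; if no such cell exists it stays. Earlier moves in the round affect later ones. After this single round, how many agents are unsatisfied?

Initially unsatisfied (in order): (1,4), (2,2), (3,2).
  (1,4) → (1,1).
  (2,2) → (2,4).
  (3,2): now satisfied by earlier moves; stays.
Resulting grid:
O X X .
O . X O
. X . O
All satisfied now.

0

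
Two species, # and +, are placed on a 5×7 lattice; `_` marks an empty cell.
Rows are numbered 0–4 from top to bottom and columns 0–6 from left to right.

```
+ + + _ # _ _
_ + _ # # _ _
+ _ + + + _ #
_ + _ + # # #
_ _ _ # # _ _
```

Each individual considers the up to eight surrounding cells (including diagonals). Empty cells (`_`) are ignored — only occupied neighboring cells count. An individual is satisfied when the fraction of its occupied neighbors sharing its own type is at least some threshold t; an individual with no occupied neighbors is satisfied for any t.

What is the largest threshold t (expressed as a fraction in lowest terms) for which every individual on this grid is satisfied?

1/3

(0,0)+ 2/2
(0,1)+ 3/3
(0,2)+ 2/3
(0,4)# 2/2
(1,1)+ 5/5
(1,3)# 2/6
(1,4)# 2/4
(2,0)+ 2/2
(2,2)+ 4/5
(2,3)+ 3/6
(2,4)+ 2/6
(2,6)# 2/2
(3,1)+ 2/2
(3,3)+ 3/6
(3,4)# 3/6
(3,5)# 4/5
(3,6)# 2/2
(4,3)# 2/3
(4,4)# 3/4
The smallest same-type fraction is 2/6 at (1,3), which reduces to 1/3. Any threshold above that leaves this individual unsatisfied.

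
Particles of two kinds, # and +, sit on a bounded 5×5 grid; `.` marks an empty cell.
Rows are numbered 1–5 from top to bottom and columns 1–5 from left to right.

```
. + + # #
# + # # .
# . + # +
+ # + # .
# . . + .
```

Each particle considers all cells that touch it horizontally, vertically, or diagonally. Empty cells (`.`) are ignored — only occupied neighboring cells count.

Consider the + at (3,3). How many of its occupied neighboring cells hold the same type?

2

Occupied neighbors of (3,3): (2,2)=+, (2,3)=#, (2,4)=#, (3,4)=#, (4,2)=#, (4,3)=+, (4,4)=#.
Same type (+): 2 of 7.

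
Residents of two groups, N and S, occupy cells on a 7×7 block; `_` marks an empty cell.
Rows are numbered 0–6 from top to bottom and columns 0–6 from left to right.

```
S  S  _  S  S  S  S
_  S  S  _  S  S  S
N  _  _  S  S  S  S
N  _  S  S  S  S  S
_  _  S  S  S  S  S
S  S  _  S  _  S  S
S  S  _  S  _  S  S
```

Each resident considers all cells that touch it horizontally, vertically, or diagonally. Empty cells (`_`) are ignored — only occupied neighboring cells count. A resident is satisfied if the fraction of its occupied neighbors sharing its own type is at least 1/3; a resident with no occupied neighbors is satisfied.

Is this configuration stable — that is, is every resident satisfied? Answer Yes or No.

(0,0)S 2/2 ✓
(0,1)S 3/3 ✓
(0,3)S 3/3 ✓
(0,4)S 4/4 ✓
(0,5)S 5/5 ✓
(0,6)S 3/3 ✓
(1,1)S 3/4 ✓
(1,2)S 4/4 ✓
(1,4)S 7/7 ✓
(1,5)S 8/8 ✓
(1,6)S 5/5 ✓
(2,0)N 1/2 ✓
(2,3)S 6/6 ✓
(2,4)S 7/7 ✓
(2,5)S 8/8 ✓
(2,6)S 5/5 ✓
(3,0)N 1/1 ✓
(3,2)S 4/4 ✓
(3,3)S 7/7 ✓
(3,4)S 8/8 ✓
(3,5)S 8/8 ✓
(3,6)S 5/5 ✓
(4,2)S 5/5 ✓
(4,3)S 6/6 ✓
(4,4)S 7/7 ✓
(4,5)S 7/7 ✓
(4,6)S 5/5 ✓
(5,0)S 3/3 ✓
(5,1)S 4/4 ✓
(5,3)S 4/4 ✓
(5,5)S 6/6 ✓
(5,6)S 5/5 ✓
(6,0)S 3/3 ✓
(6,1)S 3/3 ✓
(6,3)S 1/1 ✓
(6,5)S 3/3 ✓
(6,6)S 3/3 ✓
All meet the threshold, so the configuration is stable.

Yes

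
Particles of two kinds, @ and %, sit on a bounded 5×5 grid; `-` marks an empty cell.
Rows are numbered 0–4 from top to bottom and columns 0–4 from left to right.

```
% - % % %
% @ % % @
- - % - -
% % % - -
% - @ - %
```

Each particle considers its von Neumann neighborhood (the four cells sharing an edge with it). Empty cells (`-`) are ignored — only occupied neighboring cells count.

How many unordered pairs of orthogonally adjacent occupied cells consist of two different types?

Scan each occupied cell's neighbors to the right and below so each pair is counted once.
From row 0: 1 unlike of 6 pairs (running 1/6).
From row 1: 3 unlike of 5 pairs (running 4/11).
From row 2: 0 unlike of 1 pairs (running 4/12).
From row 3: 1 unlike of 4 pairs (running 5/16).
Total adjacent occupied pairs: 16; unlike-type pairs: 5.

5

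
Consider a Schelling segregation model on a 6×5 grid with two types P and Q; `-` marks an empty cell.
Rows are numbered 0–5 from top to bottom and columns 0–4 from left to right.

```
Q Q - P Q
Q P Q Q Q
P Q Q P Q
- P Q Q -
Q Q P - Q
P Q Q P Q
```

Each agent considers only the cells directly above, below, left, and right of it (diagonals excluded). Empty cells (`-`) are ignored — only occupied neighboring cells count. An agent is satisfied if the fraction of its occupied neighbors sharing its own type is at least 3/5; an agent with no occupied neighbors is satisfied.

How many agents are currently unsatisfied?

(0,0)Q 2/2 ok
(0,1)Q 1/2 unhappy
(0,3)P 0/2 unhappy
(0,4)Q 1/2 unhappy
(1,0)Q 1/3 unhappy
(1,1)P 0/4 unhappy
(1,2)Q 2/3 ok
(1,3)Q 2/4 unhappy
(1,4)Q 3/3 ok
(2,0)P 0/2 unhappy
(2,1)Q 1/4 unhappy
(2,2)Q 3/4 ok
(2,3)P 0/4 unhappy
(2,4)Q 1/2 unhappy
(3,1)P 0/3 unhappy
(3,2)Q 2/4 unhappy
(3,3)Q 1/2 unhappy
(4,0)Q 1/2 unhappy
(4,1)Q 2/4 unhappy
(4,2)P 0/3 unhappy
(4,4)Q 1/1 ok
(5,0)P 0/2 unhappy
(5,1)Q 2/3 ok
(5,2)Q 1/3 unhappy
(5,3)P 0/2 unhappy
(5,4)Q 1/2 unhappy
Unsatisfied: (0,1), (0,3), (0,4), (1,0), (1,1), (1,3), (2,0), (2,1), (2,3), (2,4), (3,1), (3,2), (3,3), (4,0), (4,1), (4,2), (5,0), (5,2), (5,3), (5,4) — 20 in total.

20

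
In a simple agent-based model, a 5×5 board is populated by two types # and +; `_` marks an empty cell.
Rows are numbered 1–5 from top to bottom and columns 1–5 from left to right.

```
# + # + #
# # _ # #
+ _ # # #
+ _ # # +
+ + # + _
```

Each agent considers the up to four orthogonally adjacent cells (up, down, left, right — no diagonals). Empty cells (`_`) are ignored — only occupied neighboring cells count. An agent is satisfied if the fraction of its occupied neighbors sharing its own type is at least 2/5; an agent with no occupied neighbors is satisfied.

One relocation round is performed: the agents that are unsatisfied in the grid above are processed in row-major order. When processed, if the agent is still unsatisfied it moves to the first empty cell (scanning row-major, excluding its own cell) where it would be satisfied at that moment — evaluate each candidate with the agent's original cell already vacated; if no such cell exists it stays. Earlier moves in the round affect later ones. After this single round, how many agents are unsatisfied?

Initially unsatisfied (in order): (1,2), (1,3), (1,4), (4,5), (5,3), (5,4).
  (1,2) → (4,2).
  (1,3) → (1,2).
  (1,4) → (3,2).
  (4,5) → (5,5).
  (5,3) → (1,3).
  (5,4): now satisfied by earlier moves; stays.
Resulting grid:
# # # _ #
# # _ # #
+ + # # #
+ + # # _
+ + _ + +
All satisfied now.

0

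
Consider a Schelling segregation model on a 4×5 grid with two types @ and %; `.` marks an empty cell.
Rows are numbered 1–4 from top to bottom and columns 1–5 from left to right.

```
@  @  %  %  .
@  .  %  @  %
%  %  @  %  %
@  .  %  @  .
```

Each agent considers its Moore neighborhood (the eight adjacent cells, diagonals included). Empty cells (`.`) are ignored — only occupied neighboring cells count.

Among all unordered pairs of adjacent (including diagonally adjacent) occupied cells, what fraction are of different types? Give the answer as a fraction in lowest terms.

Scan each occupied cell's neighbors to the right and below (and the two forward diagonals) so each pair is counted once.
Row 1: @(1,1)–@(1,2)= @(1,1)–@(2,1)= @(1,2)–%(1,3)≠ @(1,2)–%(2,3)≠ @(1,2)–@(2,1)= %(1,3)–%(1,4)= %(1,3)–%(2,3)= %(1,3)–@(2,4)≠ %(1,4)–@(2,4)≠ %(1,4)–%(2,5)= %(1,4)–%(2,3)=  → 4/11 unlike.
Row 2: @(2,1)–%(3,1)≠ @(2,1)–%(3,2)≠ %(2,3)–@(2,4)≠ %(2,3)–@(3,3)≠ %(2,3)–%(3,4)= %(2,3)–%(3,2)= @(2,4)–%(2,5)≠ @(2,4)–%(3,4)≠ @(2,4)–%(3,5)≠ @(2,4)–@(3,3)= %(2,5)–%(3,5)= %(2,5)–%(3,4)=  → 7/12 unlike.
Row 3: %(3,1)–%(3,2)= %(3,1)–@(4,1)≠ %(3,2)–@(3,3)≠ %(3,2)–%(4,3)= %(3,2)–@(4,1)≠ @(3,3)–%(3,4)≠ @(3,3)–%(4,3)≠ @(3,3)–@(4,4)= %(3,4)–%(3,5)= %(3,4)–@(4,4)≠ %(3,4)–%(4,3)= %(3,5)–@(4,4)≠  → 7/12 unlike.
Row 4: %(4,3)–@(4,4)≠  → 1/1 unlike.
Total adjacent occupied pairs: 36; unlike-type pairs: 19.
19/36 is already in lowest terms.

19/36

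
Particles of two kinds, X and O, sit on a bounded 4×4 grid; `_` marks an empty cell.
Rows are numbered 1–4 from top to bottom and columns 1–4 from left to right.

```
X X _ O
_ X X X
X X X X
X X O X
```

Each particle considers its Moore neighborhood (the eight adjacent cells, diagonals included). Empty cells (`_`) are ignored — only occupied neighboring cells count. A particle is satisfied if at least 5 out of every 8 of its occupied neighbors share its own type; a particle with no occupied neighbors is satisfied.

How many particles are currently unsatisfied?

(1,1)X 2/2 satisfied
(1,2)X 3/3 satisfied
(1,4)O 0/2 not
(2,2)X 6/6 satisfied
(2,3)X 6/7 satisfied
(2,4)X 3/4 satisfied
(3,1)X 4/4 satisfied
(3,2)X 6/7 satisfied
(3,3)X 7/8 satisfied
(3,4)X 4/5 satisfied
(4,1)X 3/3 satisfied
(4,2)X 4/5 satisfied
(4,3)O 0/5 not
(4,4)X 2/3 satisfied
Unsatisfied: (1,4), (4,3) — 2 in total.

2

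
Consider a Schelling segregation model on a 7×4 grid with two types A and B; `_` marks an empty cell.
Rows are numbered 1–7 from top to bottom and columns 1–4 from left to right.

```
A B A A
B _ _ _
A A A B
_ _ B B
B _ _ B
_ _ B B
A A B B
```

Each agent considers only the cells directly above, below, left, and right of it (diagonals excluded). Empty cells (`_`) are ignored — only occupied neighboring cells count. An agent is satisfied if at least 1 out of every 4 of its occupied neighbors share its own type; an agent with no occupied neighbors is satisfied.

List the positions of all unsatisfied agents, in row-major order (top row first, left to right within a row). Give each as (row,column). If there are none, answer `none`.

(1,1), (1,2), (2,1)

(1,1)A 0/2 ✗
(1,2)B 0/2 ✗
(1,3)A 1/2 ✓
(1,4)A 1/1 ✓
(2,1)B 0/2 ✗
(3,1)A 1/2 ✓
(3,2)A 2/2 ✓
(3,3)A 1/3 ✓
(3,4)B 1/2 ✓
(4,3)B 1/2 ✓
(4,4)B 3/3 ✓
(5,1)B 0/0 ✓
(5,4)B 2/2 ✓
(6,3)B 2/2 ✓
(6,4)B 3/3 ✓
(7,1)A 1/1 ✓
(7,2)A 1/2 ✓
(7,3)B 2/3 ✓
(7,4)B 2/2 ✓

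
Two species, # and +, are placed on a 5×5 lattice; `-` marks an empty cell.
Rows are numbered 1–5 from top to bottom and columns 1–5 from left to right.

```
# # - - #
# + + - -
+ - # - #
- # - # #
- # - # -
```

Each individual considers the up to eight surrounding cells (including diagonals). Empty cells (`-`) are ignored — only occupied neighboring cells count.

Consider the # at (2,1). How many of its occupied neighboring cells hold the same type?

2

Occupied neighbors of (2,1): (1,1)=#, (1,2)=#, (2,2)=+, (3,1)=+.
Same type (#): 2 of 4.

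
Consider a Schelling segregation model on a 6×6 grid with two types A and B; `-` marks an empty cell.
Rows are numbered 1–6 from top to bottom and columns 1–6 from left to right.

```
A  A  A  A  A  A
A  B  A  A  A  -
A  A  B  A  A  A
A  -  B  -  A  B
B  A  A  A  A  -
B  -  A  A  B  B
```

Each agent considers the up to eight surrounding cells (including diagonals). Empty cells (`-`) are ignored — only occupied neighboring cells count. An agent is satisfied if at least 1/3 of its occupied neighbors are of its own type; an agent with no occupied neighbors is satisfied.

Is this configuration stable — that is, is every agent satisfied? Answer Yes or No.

No

Row 1: (1,1)A 2/3 ✓ · (1,2)A 4/5 ✓ · (1,3)A 4/5 ✓ · (1,4)A 5/5 ✓ · (1,5)A 4/4 ✓ · (1,6)A 2/2 ✓
Row 2: (2,1)A 4/5 ✓ · (2,2)B 1/8 ✗ · (2,3)A 6/8 ✓ · (2,4)A 7/8 ✓ · (2,5)A 7/7 ✓
Row 3: (3,1)A 3/4 ✓ · (3,2)A 4/7 ✓ · (3,3)B 2/6 ✓ · (3,4)A 5/7 ✓ · (3,5)A 5/6 ✓ · (3,6)A 3/4 ✓
Row 4: (4,1)A 3/4 ✓ · (4,3)B 1/6 ✗ · (4,5)A 5/6 ✓ · (4,6)B 0/4 ✗
Row 5: (5,1)B 1/3 ✓ · (5,2)A 3/6 ✓ · (5,3)A 4/5 ✓ · (5,4)A 5/7 ✓ · (5,5)A 3/6 ✓
Row 6: (6,1)B 1/2 ✓ · (6,3)A 4/4 ✓ · (6,4)A 4/5 ✓ · (6,5)B 1/4 ✗ · (6,6)B 1/2 ✓
For instance (2,2) has only 1/8 same-type neighbors, below 1/3.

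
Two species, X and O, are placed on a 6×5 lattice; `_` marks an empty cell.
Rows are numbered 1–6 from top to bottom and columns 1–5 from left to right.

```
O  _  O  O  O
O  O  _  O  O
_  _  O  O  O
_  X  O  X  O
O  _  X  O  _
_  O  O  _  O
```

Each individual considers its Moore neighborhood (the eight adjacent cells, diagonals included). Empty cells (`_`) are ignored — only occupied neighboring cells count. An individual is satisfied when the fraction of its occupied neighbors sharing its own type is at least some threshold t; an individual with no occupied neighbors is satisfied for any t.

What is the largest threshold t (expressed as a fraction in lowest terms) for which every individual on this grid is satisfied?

1/7

(1,1)O 2/2
(1,3)O 3/3
(1,4)O 4/4
(1,5)O 3/3
(2,1)O 2/2
(2,2)O 4/4
(2,4)O 7/7
(2,5)O 5/5
(3,3)O 4/6
(3,4)O 6/7
(3,5)O 4/5
(4,2)X 1/4
(4,3)O 3/6
(4,4)X 1/7
(4,5)O 3/4
(5,1)O 1/2
(5,3)X 2/6
(5,4)O 4/6
(6,2)O 2/3
(6,3)O 2/3
(6,5)O 1/1
The smallest same-type fraction is 1/7 at (4,4), which reduces to 1/7. Any threshold above that leaves this individual unsatisfied.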